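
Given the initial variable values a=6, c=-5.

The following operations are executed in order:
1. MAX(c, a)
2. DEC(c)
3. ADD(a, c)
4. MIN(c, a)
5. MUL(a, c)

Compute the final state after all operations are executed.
{a: 55, c: 5}

Step-by-step execution:
Initial: a=6, c=-5
After step 1 (MAX(c, a)): a=6, c=6
After step 2 (DEC(c)): a=6, c=5
After step 3 (ADD(a, c)): a=11, c=5
After step 4 (MIN(c, a)): a=11, c=5
After step 5 (MUL(a, c)): a=55, c=5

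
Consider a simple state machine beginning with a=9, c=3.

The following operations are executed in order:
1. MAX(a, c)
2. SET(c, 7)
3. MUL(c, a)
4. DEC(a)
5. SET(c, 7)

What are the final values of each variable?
{a: 8, c: 7}

Step-by-step execution:
Initial: a=9, c=3
After step 1 (MAX(a, c)): a=9, c=3
After step 2 (SET(c, 7)): a=9, c=7
After step 3 (MUL(c, a)): a=9, c=63
After step 4 (DEC(a)): a=8, c=63
After step 5 (SET(c, 7)): a=8, c=7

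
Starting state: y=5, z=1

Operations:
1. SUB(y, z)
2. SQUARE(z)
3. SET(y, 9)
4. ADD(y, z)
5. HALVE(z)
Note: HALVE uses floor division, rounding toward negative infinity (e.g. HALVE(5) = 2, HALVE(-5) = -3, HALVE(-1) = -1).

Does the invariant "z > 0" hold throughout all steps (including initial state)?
No, violated after step 5

The invariant is violated after step 5.

State at each step:
Initial: y=5, z=1
After step 1: y=4, z=1
After step 2: y=4, z=1
After step 3: y=9, z=1
After step 4: y=10, z=1
After step 5: y=10, z=0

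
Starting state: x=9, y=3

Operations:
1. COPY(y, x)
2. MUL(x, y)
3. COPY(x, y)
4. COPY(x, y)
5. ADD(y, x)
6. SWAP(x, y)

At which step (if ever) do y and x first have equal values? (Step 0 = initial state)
Step 1

y and x first become equal after step 1.

Comparing values at each step:
Initial: y=3, x=9
After step 1: y=9, x=9 ← equal!
After step 2: y=9, x=81
After step 3: y=9, x=9 ← equal!
After step 4: y=9, x=9 ← equal!
After step 5: y=18, x=9
After step 6: y=9, x=18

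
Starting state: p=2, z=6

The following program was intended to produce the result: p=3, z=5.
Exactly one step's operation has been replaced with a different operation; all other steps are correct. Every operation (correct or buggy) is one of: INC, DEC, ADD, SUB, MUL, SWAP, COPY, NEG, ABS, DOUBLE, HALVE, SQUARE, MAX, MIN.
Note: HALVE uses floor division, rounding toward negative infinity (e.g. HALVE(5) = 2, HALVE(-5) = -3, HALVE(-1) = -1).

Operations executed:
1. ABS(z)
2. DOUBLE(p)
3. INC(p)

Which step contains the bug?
Step 2

Trace with buggy code:
Initial: p=2, z=6
After step 1: p=2, z=6
After step 2: p=4, z=6
After step 3: p=5, z=6
Actual final p=5, z=6 ≠ expected p=3, z=5.
Step 2 is the only position where a single-operation replacement can produce the expected result.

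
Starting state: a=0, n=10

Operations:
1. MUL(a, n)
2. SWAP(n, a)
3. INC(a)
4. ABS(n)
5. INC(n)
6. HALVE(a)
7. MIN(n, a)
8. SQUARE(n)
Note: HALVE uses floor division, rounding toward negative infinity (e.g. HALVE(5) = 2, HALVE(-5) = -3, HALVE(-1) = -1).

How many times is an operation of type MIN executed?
1

Counting MIN operations:
Step 7: MIN(n, a) ← MIN
Total: 1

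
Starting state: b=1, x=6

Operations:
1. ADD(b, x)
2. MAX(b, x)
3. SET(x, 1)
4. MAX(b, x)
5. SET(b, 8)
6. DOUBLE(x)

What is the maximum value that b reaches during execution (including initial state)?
8

Values of b at each step:
Initial: b = 1
After step 1: b = 7
After step 2: b = 7
After step 3: b = 7
After step 4: b = 7
After step 5: b = 8 ← maximum
After step 6: b = 8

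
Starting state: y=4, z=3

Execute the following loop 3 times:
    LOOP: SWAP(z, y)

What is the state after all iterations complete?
y=3, z=4

Iteration trace:
Start: y=4, z=3
After iteration 1: y=3, z=4
After iteration 2: y=4, z=3
After iteration 3: y=3, z=4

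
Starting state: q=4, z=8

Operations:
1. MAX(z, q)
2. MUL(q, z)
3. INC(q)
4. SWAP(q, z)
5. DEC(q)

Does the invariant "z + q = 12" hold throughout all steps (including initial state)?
No, violated after step 2

The invariant is violated after step 2.

State at each step:
Initial: q=4, z=8
After step 1: q=4, z=8
After step 2: q=32, z=8
After step 3: q=33, z=8
After step 4: q=8, z=33
After step 5: q=7, z=33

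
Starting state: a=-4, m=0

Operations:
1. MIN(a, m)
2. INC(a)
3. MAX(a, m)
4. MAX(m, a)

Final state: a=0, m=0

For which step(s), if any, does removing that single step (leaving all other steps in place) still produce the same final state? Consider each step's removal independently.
Step(s) 1, 2, 4

Testing removal of each single step:
Without step 1: final = a=0, m=0 (same)
Without step 2: final = a=0, m=0 (same)
Without step 3: final = a=-3, m=0 (different)
Without step 4: final = a=0, m=0 (same)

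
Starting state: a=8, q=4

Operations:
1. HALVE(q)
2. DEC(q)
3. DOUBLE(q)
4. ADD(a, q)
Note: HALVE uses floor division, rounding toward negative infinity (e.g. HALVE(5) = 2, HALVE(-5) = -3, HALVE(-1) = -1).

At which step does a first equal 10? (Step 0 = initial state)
Step 4

Tracing a:
Initial: a = 8
After step 1: a = 8
After step 2: a = 8
After step 3: a = 8
After step 4: a = 10 ← first occurrence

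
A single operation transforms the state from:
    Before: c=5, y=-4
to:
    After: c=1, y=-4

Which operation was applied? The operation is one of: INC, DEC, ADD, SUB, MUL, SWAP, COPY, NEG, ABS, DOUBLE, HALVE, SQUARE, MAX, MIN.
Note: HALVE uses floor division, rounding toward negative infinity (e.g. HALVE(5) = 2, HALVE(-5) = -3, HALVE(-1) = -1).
ADD(c, y)

Analyzing the change:
Before: c=5, y=-4
After: c=1, y=-4
Variable c changed from 5 to 1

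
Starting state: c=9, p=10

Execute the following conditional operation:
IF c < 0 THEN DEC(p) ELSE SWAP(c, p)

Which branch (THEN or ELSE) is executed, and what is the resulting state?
Branch: ELSE, Final state: c=10, p=9

Evaluating condition: c < 0
c = 9
Condition is False, so ELSE branch executes
After SWAP(c, p): c=10, p=9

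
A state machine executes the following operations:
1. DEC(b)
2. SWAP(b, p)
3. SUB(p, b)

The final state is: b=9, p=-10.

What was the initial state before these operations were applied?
b=0, p=9

Working backwards:
Final state: b=9, p=-10
Before step 3 (SUB(p, b)): b=9, p=-1
Before step 2 (SWAP(b, p)): b=-1, p=9
Before step 1 (DEC(b)): b=0, p=9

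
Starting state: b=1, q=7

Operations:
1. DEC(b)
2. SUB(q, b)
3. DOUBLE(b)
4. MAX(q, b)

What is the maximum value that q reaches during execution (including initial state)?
7

Values of q at each step:
Initial: q = 7 ← maximum
After step 1: q = 7
After step 2: q = 7
After step 3: q = 7
After step 4: q = 7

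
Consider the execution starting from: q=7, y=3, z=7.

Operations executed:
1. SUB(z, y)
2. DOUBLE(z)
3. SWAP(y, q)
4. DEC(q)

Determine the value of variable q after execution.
q = 2

Tracing execution:
Step 1: SUB(z, y) → q = 7
Step 2: DOUBLE(z) → q = 7
Step 3: SWAP(y, q) → q = 3
Step 4: DEC(q) → q = 2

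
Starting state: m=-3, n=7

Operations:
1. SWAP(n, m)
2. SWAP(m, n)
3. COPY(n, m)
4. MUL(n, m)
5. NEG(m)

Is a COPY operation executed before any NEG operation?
Yes

First COPY: step 3
First NEG: step 5
Since 3 < 5, COPY comes first.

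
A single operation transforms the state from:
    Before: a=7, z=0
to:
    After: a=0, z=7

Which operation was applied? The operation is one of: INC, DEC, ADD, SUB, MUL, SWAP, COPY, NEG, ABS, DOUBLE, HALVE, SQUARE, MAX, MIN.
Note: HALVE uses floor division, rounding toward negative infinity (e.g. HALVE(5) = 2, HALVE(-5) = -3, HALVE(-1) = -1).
SWAP(z, a)

Analyzing the change:
Before: a=7, z=0
After: a=0, z=7
Variable z changed from 0 to 7
Variable a changed from 7 to 0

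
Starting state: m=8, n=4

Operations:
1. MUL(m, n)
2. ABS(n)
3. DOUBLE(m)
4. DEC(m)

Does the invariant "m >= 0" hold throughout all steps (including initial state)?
Yes

The invariant holds at every step.

State at each step:
Initial: m=8, n=4
After step 1: m=32, n=4
After step 2: m=32, n=4
After step 3: m=64, n=4
After step 4: m=63, n=4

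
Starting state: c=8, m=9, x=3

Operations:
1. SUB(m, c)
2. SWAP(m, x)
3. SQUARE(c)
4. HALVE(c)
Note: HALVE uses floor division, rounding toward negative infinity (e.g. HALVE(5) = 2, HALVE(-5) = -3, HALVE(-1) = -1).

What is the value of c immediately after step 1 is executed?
c = 8

Tracing c through execution:
Initial: c = 8
After step 1 (SUB(m, c)): c = 8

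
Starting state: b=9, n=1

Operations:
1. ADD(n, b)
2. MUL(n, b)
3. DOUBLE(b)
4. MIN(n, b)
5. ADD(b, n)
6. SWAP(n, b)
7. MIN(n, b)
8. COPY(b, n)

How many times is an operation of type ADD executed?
2

Counting ADD operations:
Step 1: ADD(n, b) ← ADD
Step 5: ADD(b, n) ← ADD
Total: 2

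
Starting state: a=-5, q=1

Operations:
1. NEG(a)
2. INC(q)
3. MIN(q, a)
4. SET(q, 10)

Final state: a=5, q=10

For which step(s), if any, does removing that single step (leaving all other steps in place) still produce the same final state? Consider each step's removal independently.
Step(s) 2, 3

Testing removal of each single step:
Without step 1: final = a=-5, q=10 (different)
Without step 2: final = a=5, q=10 (same)
Without step 3: final = a=5, q=10 (same)
Without step 4: final = a=5, q=2 (different)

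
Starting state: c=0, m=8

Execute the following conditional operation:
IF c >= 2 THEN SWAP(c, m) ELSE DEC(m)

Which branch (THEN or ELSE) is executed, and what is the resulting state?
Branch: ELSE, Final state: c=0, m=7

Evaluating condition: c >= 2
c = 0
Condition is False, so ELSE branch executes
After DEC(m): c=0, m=7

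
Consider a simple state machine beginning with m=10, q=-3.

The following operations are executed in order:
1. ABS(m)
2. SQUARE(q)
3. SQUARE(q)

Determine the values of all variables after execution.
{m: 10, q: 81}

Step-by-step execution:
Initial: m=10, q=-3
After step 1 (ABS(m)): m=10, q=-3
After step 2 (SQUARE(q)): m=10, q=9
After step 3 (SQUARE(q)): m=10, q=81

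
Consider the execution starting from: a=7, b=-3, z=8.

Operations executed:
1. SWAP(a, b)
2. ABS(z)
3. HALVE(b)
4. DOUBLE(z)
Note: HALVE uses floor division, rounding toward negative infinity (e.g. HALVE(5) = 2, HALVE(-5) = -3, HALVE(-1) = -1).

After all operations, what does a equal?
a = -3

Tracing execution:
Step 1: SWAP(a, b) → a = -3
Step 2: ABS(z) → a = -3
Step 3: HALVE(b) → a = -3
Step 4: DOUBLE(z) → a = -3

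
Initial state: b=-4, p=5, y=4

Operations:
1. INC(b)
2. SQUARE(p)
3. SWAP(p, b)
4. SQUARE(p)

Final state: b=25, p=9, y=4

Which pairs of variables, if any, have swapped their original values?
None

Comparing initial and final values:
b: -4 → 25
y: 4 → 4
p: 5 → 9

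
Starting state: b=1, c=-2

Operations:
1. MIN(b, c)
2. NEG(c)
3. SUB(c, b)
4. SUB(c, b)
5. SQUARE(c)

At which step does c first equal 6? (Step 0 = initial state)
Step 4

Tracing c:
Initial: c = -2
After step 1: c = -2
After step 2: c = 2
After step 3: c = 4
After step 4: c = 6 ← first occurrence
After step 5: c = 36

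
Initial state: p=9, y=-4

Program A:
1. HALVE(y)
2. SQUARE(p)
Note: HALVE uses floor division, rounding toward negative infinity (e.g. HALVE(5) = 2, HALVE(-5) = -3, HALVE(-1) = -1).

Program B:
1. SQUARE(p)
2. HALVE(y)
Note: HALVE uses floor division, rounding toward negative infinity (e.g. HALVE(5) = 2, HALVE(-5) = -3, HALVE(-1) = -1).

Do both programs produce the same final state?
Yes

Program A final state: p=81, y=-2
Program B final state: p=81, y=-2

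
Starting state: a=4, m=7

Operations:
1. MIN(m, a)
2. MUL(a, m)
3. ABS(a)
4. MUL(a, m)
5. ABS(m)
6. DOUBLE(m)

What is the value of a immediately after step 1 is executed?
a = 4

Tracing a through execution:
Initial: a = 4
After step 1 (MIN(m, a)): a = 4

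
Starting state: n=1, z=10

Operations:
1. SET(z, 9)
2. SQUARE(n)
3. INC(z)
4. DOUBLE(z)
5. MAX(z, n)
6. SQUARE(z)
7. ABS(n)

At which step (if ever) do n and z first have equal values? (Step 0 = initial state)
Never

n and z never become equal during execution.

Comparing values at each step:
Initial: n=1, z=10
After step 1: n=1, z=9
After step 2: n=1, z=9
After step 3: n=1, z=10
After step 4: n=1, z=20
After step 5: n=1, z=20
After step 6: n=1, z=400
After step 7: n=1, z=400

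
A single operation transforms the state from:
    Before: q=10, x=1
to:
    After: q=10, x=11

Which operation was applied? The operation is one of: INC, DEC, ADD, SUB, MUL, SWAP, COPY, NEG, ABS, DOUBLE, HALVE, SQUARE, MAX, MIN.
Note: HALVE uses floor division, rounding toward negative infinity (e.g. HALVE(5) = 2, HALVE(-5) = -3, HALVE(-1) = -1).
ADD(x, q)

Analyzing the change:
Before: q=10, x=1
After: q=10, x=11
Variable x changed from 1 to 11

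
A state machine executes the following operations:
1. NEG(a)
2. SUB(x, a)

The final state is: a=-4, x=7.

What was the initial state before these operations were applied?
a=4, x=3

Working backwards:
Final state: a=-4, x=7
Before step 2 (SUB(x, a)): a=-4, x=3
Before step 1 (NEG(a)): a=4, x=3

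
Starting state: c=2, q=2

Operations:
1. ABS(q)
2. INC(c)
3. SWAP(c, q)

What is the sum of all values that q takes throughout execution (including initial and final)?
9

Values of q at each step:
Initial: q = 2
After step 1: q = 2
After step 2: q = 2
After step 3: q = 3
Sum = 2 + 2 + 2 + 3 = 9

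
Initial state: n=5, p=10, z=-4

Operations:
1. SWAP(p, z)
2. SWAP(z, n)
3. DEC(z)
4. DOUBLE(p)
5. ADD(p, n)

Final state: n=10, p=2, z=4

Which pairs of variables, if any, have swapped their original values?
None

Comparing initial and final values:
n: 5 → 10
p: 10 → 2
z: -4 → 4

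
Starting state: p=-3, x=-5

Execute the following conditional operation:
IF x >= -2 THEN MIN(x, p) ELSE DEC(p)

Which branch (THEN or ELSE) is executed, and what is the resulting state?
Branch: ELSE, Final state: p=-4, x=-5

Evaluating condition: x >= -2
x = -5
Condition is False, so ELSE branch executes
After DEC(p): p=-4, x=-5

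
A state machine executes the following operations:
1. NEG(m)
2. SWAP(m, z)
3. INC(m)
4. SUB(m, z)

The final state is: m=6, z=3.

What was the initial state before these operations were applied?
m=-3, z=8

Working backwards:
Final state: m=6, z=3
Before step 4 (SUB(m, z)): m=9, z=3
Before step 3 (INC(m)): m=8, z=3
Before step 2 (SWAP(m, z)): m=3, z=8
Before step 1 (NEG(m)): m=-3, z=8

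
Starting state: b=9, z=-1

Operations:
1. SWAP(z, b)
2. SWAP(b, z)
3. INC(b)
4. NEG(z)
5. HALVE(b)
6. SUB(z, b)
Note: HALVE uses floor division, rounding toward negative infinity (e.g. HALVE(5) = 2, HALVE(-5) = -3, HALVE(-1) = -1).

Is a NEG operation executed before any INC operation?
No

First NEG: step 4
First INC: step 3
Since 4 > 3, INC comes first.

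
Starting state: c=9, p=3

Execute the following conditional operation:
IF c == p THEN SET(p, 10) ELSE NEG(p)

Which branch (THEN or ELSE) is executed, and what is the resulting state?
Branch: ELSE, Final state: c=9, p=-3

Evaluating condition: c == p
c = 9, p = 3
Condition is False, so ELSE branch executes
After NEG(p): c=9, p=-3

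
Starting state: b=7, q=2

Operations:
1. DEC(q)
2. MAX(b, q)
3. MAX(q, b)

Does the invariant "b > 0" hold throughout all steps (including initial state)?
Yes

The invariant holds at every step.

State at each step:
Initial: b=7, q=2
After step 1: b=7, q=1
After step 2: b=7, q=1
After step 3: b=7, q=7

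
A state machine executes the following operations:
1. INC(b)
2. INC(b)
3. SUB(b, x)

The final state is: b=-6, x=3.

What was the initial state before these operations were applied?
b=-5, x=3

Working backwards:
Final state: b=-6, x=3
Before step 3 (SUB(b, x)): b=-3, x=3
Before step 2 (INC(b)): b=-4, x=3
Before step 1 (INC(b)): b=-5, x=3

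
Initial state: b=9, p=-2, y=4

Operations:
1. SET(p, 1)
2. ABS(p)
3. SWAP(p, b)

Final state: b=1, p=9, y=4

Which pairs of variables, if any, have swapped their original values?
None

Comparing initial and final values:
b: 9 → 1
p: -2 → 9
y: 4 → 4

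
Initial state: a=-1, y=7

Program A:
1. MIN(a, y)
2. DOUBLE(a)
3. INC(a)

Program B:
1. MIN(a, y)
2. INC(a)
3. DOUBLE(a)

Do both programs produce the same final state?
No

Program A final state: a=-1, y=7
Program B final state: a=0, y=7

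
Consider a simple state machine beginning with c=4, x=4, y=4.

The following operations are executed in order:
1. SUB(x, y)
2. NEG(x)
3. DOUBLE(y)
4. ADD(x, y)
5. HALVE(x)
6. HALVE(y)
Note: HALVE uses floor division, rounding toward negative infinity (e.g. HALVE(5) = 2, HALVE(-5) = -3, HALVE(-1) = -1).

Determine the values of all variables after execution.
{c: 4, x: 4, y: 4}

Step-by-step execution:
Initial: c=4, x=4, y=4
After step 1 (SUB(x, y)): c=4, x=0, y=4
After step 2 (NEG(x)): c=4, x=0, y=4
After step 3 (DOUBLE(y)): c=4, x=0, y=8
After step 4 (ADD(x, y)): c=4, x=8, y=8
After step 5 (HALVE(x)): c=4, x=4, y=8
After step 6 (HALVE(y)): c=4, x=4, y=4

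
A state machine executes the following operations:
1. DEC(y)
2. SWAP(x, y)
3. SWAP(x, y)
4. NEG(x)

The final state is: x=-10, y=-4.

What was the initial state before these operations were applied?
x=10, y=-3

Working backwards:
Final state: x=-10, y=-4
Before step 4 (NEG(x)): x=10, y=-4
Before step 3 (SWAP(x, y)): x=-4, y=10
Before step 2 (SWAP(x, y)): x=10, y=-4
Before step 1 (DEC(y)): x=10, y=-3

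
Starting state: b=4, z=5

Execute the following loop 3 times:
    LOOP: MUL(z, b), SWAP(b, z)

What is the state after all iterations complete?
b=1600, z=80

Iteration trace:
Start: b=4, z=5
After iteration 1: b=20, z=4
After iteration 2: b=80, z=20
After iteration 3: b=1600, z=80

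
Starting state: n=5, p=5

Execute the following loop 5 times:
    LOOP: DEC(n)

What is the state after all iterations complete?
n=0, p=5

Iteration trace:
Start: n=5, p=5
After iteration 1: n=4, p=5
After iteration 2: n=3, p=5
After iteration 3: n=2, p=5
After iteration 4: n=1, p=5
After iteration 5: n=0, p=5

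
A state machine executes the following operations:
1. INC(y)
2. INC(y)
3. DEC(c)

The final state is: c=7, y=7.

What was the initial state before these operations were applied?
c=8, y=5

Working backwards:
Final state: c=7, y=7
Before step 3 (DEC(c)): c=8, y=7
Before step 2 (INC(y)): c=8, y=6
Before step 1 (INC(y)): c=8, y=5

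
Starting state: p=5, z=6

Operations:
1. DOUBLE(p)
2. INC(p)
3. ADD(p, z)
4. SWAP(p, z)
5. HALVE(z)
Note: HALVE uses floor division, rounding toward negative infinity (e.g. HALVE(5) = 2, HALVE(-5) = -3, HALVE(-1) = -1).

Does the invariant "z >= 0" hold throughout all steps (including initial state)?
Yes

The invariant holds at every step.

State at each step:
Initial: p=5, z=6
After step 1: p=10, z=6
After step 2: p=11, z=6
After step 3: p=17, z=6
After step 4: p=6, z=17
After step 5: p=6, z=8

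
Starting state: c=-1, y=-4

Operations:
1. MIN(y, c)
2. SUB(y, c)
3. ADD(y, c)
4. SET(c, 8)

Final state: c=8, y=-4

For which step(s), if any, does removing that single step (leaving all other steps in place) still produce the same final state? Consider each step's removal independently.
Step(s) 1

Testing removal of each single step:
Without step 1: final = c=8, y=-4 (same)
Without step 2: final = c=8, y=-5 (different)
Without step 3: final = c=8, y=-3 (different)
Without step 4: final = c=-1, y=-4 (different)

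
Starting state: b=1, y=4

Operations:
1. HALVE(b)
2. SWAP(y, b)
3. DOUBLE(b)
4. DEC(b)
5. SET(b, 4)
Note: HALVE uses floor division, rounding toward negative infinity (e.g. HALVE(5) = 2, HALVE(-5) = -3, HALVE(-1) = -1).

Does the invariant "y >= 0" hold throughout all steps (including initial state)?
Yes

The invariant holds at every step.

State at each step:
Initial: b=1, y=4
After step 1: b=0, y=4
After step 2: b=4, y=0
After step 3: b=8, y=0
After step 4: b=7, y=0
After step 5: b=4, y=0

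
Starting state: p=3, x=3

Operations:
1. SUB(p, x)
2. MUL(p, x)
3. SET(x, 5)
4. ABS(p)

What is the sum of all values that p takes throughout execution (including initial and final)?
3

Values of p at each step:
Initial: p = 3
After step 1: p = 0
After step 2: p = 0
After step 3: p = 0
After step 4: p = 0
Sum = 3 + 0 + 0 + 0 + 0 = 3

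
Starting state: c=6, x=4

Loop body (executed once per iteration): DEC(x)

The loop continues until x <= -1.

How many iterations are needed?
5

Tracing iterations:
Initial: c=6, x=4
After iteration 1: c=6, x=3
After iteration 2: c=6, x=2
After iteration 3: c=6, x=1
After iteration 4: c=6, x=0
After iteration 5: c=6, x=-1
x <= -1 now holds, so the loop exits after 5 iterations.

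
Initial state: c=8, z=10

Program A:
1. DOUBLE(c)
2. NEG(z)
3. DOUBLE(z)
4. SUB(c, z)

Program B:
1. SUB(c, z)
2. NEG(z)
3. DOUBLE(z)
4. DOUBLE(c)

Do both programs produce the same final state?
No

Program A final state: c=36, z=-20
Program B final state: c=-4, z=-20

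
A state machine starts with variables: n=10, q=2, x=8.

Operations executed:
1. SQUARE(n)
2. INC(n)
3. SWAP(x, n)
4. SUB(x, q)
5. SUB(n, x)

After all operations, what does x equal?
x = 99

Tracing execution:
Step 1: SQUARE(n) → x = 8
Step 2: INC(n) → x = 8
Step 3: SWAP(x, n) → x = 101
Step 4: SUB(x, q) → x = 99
Step 5: SUB(n, x) → x = 99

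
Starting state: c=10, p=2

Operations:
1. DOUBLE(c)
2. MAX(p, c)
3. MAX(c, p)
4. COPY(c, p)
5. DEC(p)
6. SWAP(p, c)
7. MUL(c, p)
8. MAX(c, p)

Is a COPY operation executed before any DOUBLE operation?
No

First COPY: step 4
First DOUBLE: step 1
Since 4 > 1, DOUBLE comes first.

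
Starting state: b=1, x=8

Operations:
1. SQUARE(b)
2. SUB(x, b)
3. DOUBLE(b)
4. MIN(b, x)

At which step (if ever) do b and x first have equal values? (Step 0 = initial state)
Never

b and x never become equal during execution.

Comparing values at each step:
Initial: b=1, x=8
After step 1: b=1, x=8
After step 2: b=1, x=7
After step 3: b=2, x=7
After step 4: b=2, x=7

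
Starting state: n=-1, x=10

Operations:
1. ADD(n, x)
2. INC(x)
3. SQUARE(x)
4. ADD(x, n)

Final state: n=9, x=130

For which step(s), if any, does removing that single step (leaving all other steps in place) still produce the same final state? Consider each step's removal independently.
None - removing any single step changes the final result

Testing removal of each single step:
Without step 1: final = n=-1, x=120 (different)
Without step 2: final = n=9, x=109 (different)
Without step 3: final = n=9, x=20 (different)
Without step 4: final = n=9, x=121 (different)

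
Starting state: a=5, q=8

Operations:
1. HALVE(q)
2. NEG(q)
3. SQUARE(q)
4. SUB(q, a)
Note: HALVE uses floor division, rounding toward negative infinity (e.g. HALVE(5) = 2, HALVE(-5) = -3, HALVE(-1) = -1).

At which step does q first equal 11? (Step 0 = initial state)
Step 4

Tracing q:
Initial: q = 8
After step 1: q = 4
After step 2: q = -4
After step 3: q = 16
After step 4: q = 11 ← first occurrence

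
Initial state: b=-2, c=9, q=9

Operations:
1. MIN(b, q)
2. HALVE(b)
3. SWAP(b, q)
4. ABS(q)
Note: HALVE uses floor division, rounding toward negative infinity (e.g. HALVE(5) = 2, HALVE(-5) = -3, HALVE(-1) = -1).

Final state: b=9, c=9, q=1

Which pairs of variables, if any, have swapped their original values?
None

Comparing initial and final values:
q: 9 → 1
c: 9 → 9
b: -2 → 9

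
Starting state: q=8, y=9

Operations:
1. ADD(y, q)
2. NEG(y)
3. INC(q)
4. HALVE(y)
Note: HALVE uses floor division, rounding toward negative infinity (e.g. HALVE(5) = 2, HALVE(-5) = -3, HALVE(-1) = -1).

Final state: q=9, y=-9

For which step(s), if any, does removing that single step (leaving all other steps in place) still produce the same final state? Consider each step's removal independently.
None - removing any single step changes the final result

Testing removal of each single step:
Without step 1: final = q=9, y=-5 (different)
Without step 2: final = q=9, y=8 (different)
Without step 3: final = q=8, y=-9 (different)
Without step 4: final = q=9, y=-17 (different)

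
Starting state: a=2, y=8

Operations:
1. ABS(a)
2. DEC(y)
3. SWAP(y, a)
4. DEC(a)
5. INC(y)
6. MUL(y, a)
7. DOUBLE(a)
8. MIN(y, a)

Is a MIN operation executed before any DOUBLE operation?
No

First MIN: step 8
First DOUBLE: step 7
Since 8 > 7, DOUBLE comes first.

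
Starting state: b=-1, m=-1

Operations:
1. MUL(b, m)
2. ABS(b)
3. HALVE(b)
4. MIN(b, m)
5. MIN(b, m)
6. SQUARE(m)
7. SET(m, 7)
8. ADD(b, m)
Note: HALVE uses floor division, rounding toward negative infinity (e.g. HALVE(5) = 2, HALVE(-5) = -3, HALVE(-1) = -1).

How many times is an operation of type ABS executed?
1

Counting ABS operations:
Step 2: ABS(b) ← ABS
Total: 1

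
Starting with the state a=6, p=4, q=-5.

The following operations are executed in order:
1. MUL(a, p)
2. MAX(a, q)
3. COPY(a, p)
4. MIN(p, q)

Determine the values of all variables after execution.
{a: 4, p: -5, q: -5}

Step-by-step execution:
Initial: a=6, p=4, q=-5
After step 1 (MUL(a, p)): a=24, p=4, q=-5
After step 2 (MAX(a, q)): a=24, p=4, q=-5
After step 3 (COPY(a, p)): a=4, p=4, q=-5
After step 4 (MIN(p, q)): a=4, p=-5, q=-5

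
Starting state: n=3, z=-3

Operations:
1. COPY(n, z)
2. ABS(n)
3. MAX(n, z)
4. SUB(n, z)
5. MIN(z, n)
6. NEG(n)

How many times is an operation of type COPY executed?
1

Counting COPY operations:
Step 1: COPY(n, z) ← COPY
Total: 1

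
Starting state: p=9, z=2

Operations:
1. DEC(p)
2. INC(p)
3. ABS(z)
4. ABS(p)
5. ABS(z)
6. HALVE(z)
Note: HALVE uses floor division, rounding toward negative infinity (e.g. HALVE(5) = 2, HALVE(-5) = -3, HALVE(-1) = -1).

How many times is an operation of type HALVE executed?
1

Counting HALVE operations:
Step 6: HALVE(z) ← HALVE
Total: 1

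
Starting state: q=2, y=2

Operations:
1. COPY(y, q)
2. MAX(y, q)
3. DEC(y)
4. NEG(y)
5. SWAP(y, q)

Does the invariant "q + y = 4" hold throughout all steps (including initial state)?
No, violated after step 3

The invariant is violated after step 3.

State at each step:
Initial: q=2, y=2
After step 1: q=2, y=2
After step 2: q=2, y=2
After step 3: q=2, y=1
After step 4: q=2, y=-1
After step 5: q=-1, y=2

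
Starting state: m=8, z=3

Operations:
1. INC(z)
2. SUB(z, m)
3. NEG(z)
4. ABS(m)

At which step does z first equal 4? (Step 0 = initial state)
Step 1

Tracing z:
Initial: z = 3
After step 1: z = 4 ← first occurrence
After step 2: z = -4
After step 3: z = 4
After step 4: z = 4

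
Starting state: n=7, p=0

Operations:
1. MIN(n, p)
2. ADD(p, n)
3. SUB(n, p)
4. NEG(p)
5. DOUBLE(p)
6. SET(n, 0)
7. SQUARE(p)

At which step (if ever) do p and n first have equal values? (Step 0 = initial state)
Step 1

p and n first become equal after step 1.

Comparing values at each step:
Initial: p=0, n=7
After step 1: p=0, n=0 ← equal!
After step 2: p=0, n=0 ← equal!
After step 3: p=0, n=0 ← equal!
After step 4: p=0, n=0 ← equal!
After step 5: p=0, n=0 ← equal!
After step 6: p=0, n=0 ← equal!
After step 7: p=0, n=0 ← equal!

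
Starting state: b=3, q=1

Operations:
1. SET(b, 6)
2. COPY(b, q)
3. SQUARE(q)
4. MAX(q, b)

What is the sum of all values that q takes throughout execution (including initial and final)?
5

Values of q at each step:
Initial: q = 1
After step 1: q = 1
After step 2: q = 1
After step 3: q = 1
After step 4: q = 1
Sum = 1 + 1 + 1 + 1 + 1 = 5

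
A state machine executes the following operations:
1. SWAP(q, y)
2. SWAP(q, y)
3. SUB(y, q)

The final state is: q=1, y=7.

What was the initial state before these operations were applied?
q=1, y=8

Working backwards:
Final state: q=1, y=7
Before step 3 (SUB(y, q)): q=1, y=8
Before step 2 (SWAP(q, y)): q=8, y=1
Before step 1 (SWAP(q, y)): q=1, y=8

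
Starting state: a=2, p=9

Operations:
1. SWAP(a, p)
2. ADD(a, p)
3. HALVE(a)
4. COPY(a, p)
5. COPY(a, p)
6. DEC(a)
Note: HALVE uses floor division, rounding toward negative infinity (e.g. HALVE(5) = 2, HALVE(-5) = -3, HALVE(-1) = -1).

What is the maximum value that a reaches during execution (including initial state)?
11

Values of a at each step:
Initial: a = 2
After step 1: a = 9
After step 2: a = 11 ← maximum
After step 3: a = 5
After step 4: a = 2
After step 5: a = 2
After step 6: a = 1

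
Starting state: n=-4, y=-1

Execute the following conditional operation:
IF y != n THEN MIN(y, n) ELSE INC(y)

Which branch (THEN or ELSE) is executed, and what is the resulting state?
Branch: THEN, Final state: n=-4, y=-4

Evaluating condition: y != n
y = -1, n = -4
Condition is True, so THEN branch executes
After MIN(y, n): n=-4, y=-4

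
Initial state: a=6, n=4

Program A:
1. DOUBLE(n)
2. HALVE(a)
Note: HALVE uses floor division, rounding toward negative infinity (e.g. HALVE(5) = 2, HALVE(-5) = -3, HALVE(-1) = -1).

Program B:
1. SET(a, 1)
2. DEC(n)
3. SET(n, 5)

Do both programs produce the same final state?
No

Program A final state: a=3, n=8
Program B final state: a=1, n=5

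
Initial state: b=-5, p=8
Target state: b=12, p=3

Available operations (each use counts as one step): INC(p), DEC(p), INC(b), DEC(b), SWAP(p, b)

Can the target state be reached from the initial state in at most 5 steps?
No

The target state cannot be reached within 5 steps.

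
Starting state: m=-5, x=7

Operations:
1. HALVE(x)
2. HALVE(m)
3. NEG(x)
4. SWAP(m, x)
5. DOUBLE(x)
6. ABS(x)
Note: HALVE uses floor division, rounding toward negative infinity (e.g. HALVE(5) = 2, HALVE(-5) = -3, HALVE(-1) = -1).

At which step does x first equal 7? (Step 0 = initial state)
Step 0

Tracing x:
Initial: x = 7 ← first occurrence
After step 1: x = 3
After step 2: x = 3
After step 3: x = -3
After step 4: x = -3
After step 5: x = -6
After step 6: x = 6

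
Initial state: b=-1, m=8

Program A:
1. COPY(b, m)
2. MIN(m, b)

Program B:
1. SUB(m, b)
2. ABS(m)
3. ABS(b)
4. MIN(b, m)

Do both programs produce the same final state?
No

Program A final state: b=8, m=8
Program B final state: b=1, m=9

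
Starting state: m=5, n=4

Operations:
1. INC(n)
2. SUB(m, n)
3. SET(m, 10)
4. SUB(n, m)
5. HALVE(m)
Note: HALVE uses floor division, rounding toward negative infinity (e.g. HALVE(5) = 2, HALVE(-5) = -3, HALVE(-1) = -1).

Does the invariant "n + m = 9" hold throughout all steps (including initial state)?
No, violated after step 1

The invariant is violated after step 1.

State at each step:
Initial: m=5, n=4
After step 1: m=5, n=5
After step 2: m=0, n=5
After step 3: m=10, n=5
After step 4: m=10, n=-5
After step 5: m=5, n=-5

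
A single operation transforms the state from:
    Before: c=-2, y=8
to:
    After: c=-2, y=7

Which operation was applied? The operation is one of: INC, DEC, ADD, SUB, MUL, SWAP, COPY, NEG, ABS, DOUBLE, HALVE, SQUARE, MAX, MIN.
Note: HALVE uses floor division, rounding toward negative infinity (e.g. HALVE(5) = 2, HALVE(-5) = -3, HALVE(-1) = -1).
DEC(y)

Analyzing the change:
Before: c=-2, y=8
After: c=-2, y=7
Variable y changed from 8 to 7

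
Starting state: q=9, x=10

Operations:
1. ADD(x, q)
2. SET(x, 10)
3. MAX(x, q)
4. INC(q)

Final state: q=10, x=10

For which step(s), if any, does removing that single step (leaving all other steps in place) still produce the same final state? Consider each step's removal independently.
Step(s) 1, 3

Testing removal of each single step:
Without step 1: final = q=10, x=10 (same)
Without step 2: final = q=10, x=19 (different)
Without step 3: final = q=10, x=10 (same)
Without step 4: final = q=9, x=10 (different)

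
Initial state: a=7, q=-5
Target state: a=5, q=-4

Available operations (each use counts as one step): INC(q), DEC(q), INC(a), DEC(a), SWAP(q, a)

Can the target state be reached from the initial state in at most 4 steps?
Yes

Path (3 steps): INC(q) → DEC(a) → DEC(a)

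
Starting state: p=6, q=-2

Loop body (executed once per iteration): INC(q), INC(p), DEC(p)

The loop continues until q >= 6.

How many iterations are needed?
8

Tracing iterations:
Initial: p=6, q=-2
After iteration 1: p=6, q=-1
After iteration 2: p=6, q=0
After iteration 3: p=6, q=1
After iteration 4: p=6, q=2
After iteration 5: p=6, q=3
After iteration 6: p=6, q=4
After iteration 7: p=6, q=5
After iteration 8: p=6, q=6
q >= 6 now holds, so the loop exits after 8 iterations.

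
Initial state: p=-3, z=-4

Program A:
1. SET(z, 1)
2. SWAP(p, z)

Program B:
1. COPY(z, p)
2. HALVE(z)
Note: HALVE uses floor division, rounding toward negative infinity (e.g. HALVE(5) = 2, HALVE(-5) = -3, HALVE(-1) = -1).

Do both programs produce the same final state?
No

Program A final state: p=1, z=-3
Program B final state: p=-3, z=-2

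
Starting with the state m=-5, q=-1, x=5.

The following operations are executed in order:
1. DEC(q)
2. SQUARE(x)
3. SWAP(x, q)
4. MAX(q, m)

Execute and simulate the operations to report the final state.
{m: -5, q: 25, x: -2}

Step-by-step execution:
Initial: m=-5, q=-1, x=5
After step 1 (DEC(q)): m=-5, q=-2, x=5
After step 2 (SQUARE(x)): m=-5, q=-2, x=25
After step 3 (SWAP(x, q)): m=-5, q=25, x=-2
After step 4 (MAX(q, m)): m=-5, q=25, x=-2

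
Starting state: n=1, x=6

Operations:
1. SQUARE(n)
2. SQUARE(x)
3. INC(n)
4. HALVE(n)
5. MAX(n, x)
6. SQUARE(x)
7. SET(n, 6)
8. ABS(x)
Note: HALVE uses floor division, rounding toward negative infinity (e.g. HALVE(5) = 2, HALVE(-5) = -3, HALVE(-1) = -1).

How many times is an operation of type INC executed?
1

Counting INC operations:
Step 3: INC(n) ← INC
Total: 1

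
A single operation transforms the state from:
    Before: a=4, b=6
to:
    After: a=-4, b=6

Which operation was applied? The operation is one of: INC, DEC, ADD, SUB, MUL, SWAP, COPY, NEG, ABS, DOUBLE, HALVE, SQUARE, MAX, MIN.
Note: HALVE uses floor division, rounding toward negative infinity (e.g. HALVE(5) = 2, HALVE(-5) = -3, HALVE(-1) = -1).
NEG(a)

Analyzing the change:
Before: a=4, b=6
After: a=-4, b=6
Variable a changed from 4 to -4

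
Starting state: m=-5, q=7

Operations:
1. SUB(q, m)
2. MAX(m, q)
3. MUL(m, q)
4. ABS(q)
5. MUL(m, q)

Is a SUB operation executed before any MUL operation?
Yes

First SUB: step 1
First MUL: step 3
Since 1 < 3, SUB comes first.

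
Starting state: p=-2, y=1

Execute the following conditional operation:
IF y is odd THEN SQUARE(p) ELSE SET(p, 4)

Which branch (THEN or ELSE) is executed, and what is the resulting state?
Branch: THEN, Final state: p=4, y=1

Evaluating condition: y is odd
Condition is True, so THEN branch executes
After SQUARE(p): p=4, y=1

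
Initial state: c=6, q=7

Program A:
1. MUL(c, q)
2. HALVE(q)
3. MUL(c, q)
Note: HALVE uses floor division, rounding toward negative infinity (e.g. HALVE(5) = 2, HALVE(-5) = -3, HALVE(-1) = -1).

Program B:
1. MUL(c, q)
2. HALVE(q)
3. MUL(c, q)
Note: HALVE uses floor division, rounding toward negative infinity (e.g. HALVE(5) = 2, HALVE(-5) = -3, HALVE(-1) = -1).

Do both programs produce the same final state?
Yes

Program A final state: c=126, q=3
Program B final state: c=126, q=3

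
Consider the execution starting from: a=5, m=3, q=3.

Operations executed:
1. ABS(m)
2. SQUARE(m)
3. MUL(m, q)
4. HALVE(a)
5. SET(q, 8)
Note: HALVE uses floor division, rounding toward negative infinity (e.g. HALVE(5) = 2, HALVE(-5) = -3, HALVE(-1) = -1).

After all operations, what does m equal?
m = 27

Tracing execution:
Step 1: ABS(m) → m = 3
Step 2: SQUARE(m) → m = 9
Step 3: MUL(m, q) → m = 27
Step 4: HALVE(a) → m = 27
Step 5: SET(q, 8) → m = 27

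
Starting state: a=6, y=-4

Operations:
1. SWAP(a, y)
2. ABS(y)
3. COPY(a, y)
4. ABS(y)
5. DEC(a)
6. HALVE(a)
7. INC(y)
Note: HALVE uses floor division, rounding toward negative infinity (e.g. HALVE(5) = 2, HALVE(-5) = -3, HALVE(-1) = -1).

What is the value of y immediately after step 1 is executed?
y = 6

Tracing y through execution:
Initial: y = -4
After step 1 (SWAP(a, y)): y = 6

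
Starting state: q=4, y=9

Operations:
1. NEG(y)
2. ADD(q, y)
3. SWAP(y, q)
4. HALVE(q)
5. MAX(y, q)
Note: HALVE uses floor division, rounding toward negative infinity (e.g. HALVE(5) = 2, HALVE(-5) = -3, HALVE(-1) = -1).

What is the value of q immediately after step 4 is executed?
q = -5

Tracing q through execution:
Initial: q = 4
After step 1 (NEG(y)): q = 4
After step 2 (ADD(q, y)): q = -5
After step 3 (SWAP(y, q)): q = -9
After step 4 (HALVE(q)): q = -5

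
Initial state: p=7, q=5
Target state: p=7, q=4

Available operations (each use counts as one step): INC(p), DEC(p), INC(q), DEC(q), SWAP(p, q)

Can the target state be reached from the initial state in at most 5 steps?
Yes

Path (1 step): DEC(q)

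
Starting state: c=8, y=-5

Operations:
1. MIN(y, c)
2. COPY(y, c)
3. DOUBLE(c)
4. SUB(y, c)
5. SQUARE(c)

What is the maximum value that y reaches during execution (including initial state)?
8

Values of y at each step:
Initial: y = -5
After step 1: y = -5
After step 2: y = 8 ← maximum
After step 3: y = 8
After step 4: y = -8
After step 5: y = -8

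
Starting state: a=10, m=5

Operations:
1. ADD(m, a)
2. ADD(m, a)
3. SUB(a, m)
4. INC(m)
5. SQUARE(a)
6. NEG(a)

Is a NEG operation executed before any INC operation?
No

First NEG: step 6
First INC: step 4
Since 6 > 4, INC comes first.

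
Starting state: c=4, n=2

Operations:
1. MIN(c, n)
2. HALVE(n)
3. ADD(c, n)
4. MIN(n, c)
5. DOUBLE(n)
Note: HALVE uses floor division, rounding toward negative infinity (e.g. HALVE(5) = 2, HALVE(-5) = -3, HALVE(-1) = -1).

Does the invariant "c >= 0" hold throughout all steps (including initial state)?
Yes

The invariant holds at every step.

State at each step:
Initial: c=4, n=2
After step 1: c=2, n=2
After step 2: c=2, n=1
After step 3: c=3, n=1
After step 4: c=3, n=1
After step 5: c=3, n=2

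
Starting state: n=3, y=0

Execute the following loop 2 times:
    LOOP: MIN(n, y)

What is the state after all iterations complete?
n=0, y=0

Iteration trace:
Start: n=3, y=0
After iteration 1: n=0, y=0
After iteration 2: n=0, y=0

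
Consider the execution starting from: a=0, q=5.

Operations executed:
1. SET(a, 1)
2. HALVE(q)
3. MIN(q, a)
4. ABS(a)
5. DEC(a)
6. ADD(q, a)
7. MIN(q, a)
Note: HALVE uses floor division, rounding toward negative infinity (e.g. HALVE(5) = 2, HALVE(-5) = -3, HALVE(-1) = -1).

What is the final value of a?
a = 0

Tracing execution:
Step 1: SET(a, 1) → a = 1
Step 2: HALVE(q) → a = 1
Step 3: MIN(q, a) → a = 1
Step 4: ABS(a) → a = 1
Step 5: DEC(a) → a = 0
Step 6: ADD(q, a) → a = 0
Step 7: MIN(q, a) → a = 0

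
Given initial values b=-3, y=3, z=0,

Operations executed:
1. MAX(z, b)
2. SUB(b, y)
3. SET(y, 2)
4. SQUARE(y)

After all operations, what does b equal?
b = -6

Tracing execution:
Step 1: MAX(z, b) → b = -3
Step 2: SUB(b, y) → b = -6
Step 3: SET(y, 2) → b = -6
Step 4: SQUARE(y) → b = -6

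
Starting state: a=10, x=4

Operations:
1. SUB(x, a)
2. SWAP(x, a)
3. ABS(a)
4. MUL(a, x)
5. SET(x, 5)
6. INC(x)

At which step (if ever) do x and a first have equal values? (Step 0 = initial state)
Never

x and a never become equal during execution.

Comparing values at each step:
Initial: x=4, a=10
After step 1: x=-6, a=10
After step 2: x=10, a=-6
After step 3: x=10, a=6
After step 4: x=10, a=60
After step 5: x=5, a=60
After step 6: x=6, a=60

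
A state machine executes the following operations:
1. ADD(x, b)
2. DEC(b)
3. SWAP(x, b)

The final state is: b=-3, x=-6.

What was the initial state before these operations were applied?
b=-5, x=2

Working backwards:
Final state: b=-3, x=-6
Before step 3 (SWAP(x, b)): b=-6, x=-3
Before step 2 (DEC(b)): b=-5, x=-3
Before step 1 (ADD(x, b)): b=-5, x=2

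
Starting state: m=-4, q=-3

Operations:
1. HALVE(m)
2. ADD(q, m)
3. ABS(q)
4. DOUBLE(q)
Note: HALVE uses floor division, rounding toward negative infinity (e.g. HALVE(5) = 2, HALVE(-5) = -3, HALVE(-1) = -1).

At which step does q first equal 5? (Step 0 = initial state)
Step 3

Tracing q:
Initial: q = -3
After step 1: q = -3
After step 2: q = -5
After step 3: q = 5 ← first occurrence
After step 4: q = 10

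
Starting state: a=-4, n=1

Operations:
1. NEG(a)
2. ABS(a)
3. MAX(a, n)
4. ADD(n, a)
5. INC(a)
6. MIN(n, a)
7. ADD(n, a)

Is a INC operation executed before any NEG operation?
No

First INC: step 5
First NEG: step 1
Since 5 > 1, NEG comes first.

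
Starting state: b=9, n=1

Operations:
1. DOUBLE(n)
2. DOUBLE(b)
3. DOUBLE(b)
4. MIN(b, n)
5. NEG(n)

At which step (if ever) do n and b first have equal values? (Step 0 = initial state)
Step 4

n and b first become equal after step 4.

Comparing values at each step:
Initial: n=1, b=9
After step 1: n=2, b=9
After step 2: n=2, b=18
After step 3: n=2, b=36
After step 4: n=2, b=2 ← equal!
After step 5: n=-2, b=2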